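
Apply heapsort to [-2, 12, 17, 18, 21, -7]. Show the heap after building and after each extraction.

Build heap: [21, 18, 17, -2, 12, -7]
Extract 21: [18, 12, 17, -2, -7, 21]
Extract 18: [17, 12, -7, -2, 18, 21]
Extract 17: [12, -2, -7, 17, 18, 21]
Extract 12: [-2, -7, 12, 17, 18, 21]
Extract -2: [-7, -2, 12, 17, 18, 21]


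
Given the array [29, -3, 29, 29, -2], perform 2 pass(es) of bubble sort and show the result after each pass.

After pass 1: [-3, 29, 29, -2, 29] (2 swaps)
After pass 2: [-3, 29, -2, 29, 29] (1 swaps)
Total swaps: 3


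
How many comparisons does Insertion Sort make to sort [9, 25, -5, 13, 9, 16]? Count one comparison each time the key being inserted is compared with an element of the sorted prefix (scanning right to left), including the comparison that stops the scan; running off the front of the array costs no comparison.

Insert 25: 9 <= 25 (stop) = 1 comparison(s) -> [9, 25, -5, 13, 9, 16]
Insert -5: 25 > -5 (shift), 9 > -5 (shift), reached front = 2 comparison(s) -> [-5, 9, 25, 13, 9, 16]
Insert 13: 25 > 13 (shift), 9 <= 13 (stop) = 2 comparison(s) -> [-5, 9, 13, 25, 9, 16]
Insert 9: 25 > 9 (shift), 13 > 9 (shift), 9 <= 9 (stop) = 3 comparison(s) -> [-5, 9, 9, 13, 25, 16]
Insert 16: 25 > 16 (shift), 13 <= 16 (stop) = 2 comparison(s) -> [-5, 9, 9, 13, 16, 25]
Total comparisons: 1 + 2 + 2 + 3 + 2 = 10


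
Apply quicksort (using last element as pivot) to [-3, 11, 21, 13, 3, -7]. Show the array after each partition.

Partition 1: pivot=-7 at index 0 -> [-7, 11, 21, 13, 3, -3]
Partition 2: pivot=-3 at index 1 -> [-7, -3, 21, 13, 3, 11]
Partition 3: pivot=11 at index 3 -> [-7, -3, 3, 11, 21, 13]
Partition 4: pivot=13 at index 4 -> [-7, -3, 3, 11, 13, 21]


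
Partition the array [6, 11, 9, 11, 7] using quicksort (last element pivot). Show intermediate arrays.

Partition 1: pivot=7 at index 1 -> [6, 7, 9, 11, 11]
Partition 2: pivot=11 at index 4 -> [6, 7, 9, 11, 11]
Partition 3: pivot=11 at index 3 -> [6, 7, 9, 11, 11]


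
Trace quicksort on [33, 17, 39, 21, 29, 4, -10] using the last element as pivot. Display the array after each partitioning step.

Partition 1: pivot=-10 at index 0 -> [-10, 17, 39, 21, 29, 4, 33]
Partition 2: pivot=33 at index 5 -> [-10, 17, 21, 29, 4, 33, 39]
Partition 3: pivot=4 at index 1 -> [-10, 4, 21, 29, 17, 33, 39]
Partition 4: pivot=17 at index 2 -> [-10, 4, 17, 29, 21, 33, 39]
Partition 5: pivot=21 at index 3 -> [-10, 4, 17, 21, 29, 33, 39]


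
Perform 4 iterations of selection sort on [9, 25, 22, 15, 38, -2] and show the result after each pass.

Pass 1: Select minimum -2 at index 5, swap -> [-2, 25, 22, 15, 38, 9]
Pass 2: Select minimum 9 at index 5, swap -> [-2, 9, 22, 15, 38, 25]
Pass 3: Select minimum 15 at index 3, swap -> [-2, 9, 15, 22, 38, 25]
Pass 4: Select minimum 22 at index 3, swap -> [-2, 9, 15, 22, 38, 25]


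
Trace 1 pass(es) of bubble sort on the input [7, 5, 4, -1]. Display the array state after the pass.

After pass 1: [5, 4, -1, 7] (3 swaps)
Total swaps: 3


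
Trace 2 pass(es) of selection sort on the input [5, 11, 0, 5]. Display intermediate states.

Pass 1: Select minimum 0 at index 2, swap -> [0, 11, 5, 5]
Pass 2: Select minimum 5 at index 2, swap -> [0, 5, 11, 5]


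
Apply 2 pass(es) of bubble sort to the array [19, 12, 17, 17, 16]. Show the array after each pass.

After pass 1: [12, 17, 17, 16, 19] (4 swaps)
After pass 2: [12, 17, 16, 17, 19] (1 swaps)
Total swaps: 5


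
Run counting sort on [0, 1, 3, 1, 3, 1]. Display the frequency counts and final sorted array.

Count array: [1, 3, 0, 2]
(count[i] = number of elements equal to i)
Cumulative count: [1, 4, 4, 6]
Sorted: [0, 1, 1, 1, 3, 3]


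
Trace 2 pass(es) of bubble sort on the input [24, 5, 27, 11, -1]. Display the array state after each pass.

After pass 1: [5, 24, 11, -1, 27] (3 swaps)
After pass 2: [5, 11, -1, 24, 27] (2 swaps)
Total swaps: 5


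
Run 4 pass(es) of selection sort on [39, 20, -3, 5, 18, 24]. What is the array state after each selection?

Pass 1: Select minimum -3 at index 2, swap -> [-3, 20, 39, 5, 18, 24]
Pass 2: Select minimum 5 at index 3, swap -> [-3, 5, 39, 20, 18, 24]
Pass 3: Select minimum 18 at index 4, swap -> [-3, 5, 18, 20, 39, 24]
Pass 4: Select minimum 20 at index 3, swap -> [-3, 5, 18, 20, 39, 24]


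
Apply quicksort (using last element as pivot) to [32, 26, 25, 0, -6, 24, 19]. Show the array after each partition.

Partition 1: pivot=19 at index 2 -> [0, -6, 19, 32, 26, 24, 25]
Partition 2: pivot=-6 at index 0 -> [-6, 0, 19, 32, 26, 24, 25]
Partition 3: pivot=25 at index 4 -> [-6, 0, 19, 24, 25, 32, 26]
Partition 4: pivot=26 at index 5 -> [-6, 0, 19, 24, 25, 26, 32]


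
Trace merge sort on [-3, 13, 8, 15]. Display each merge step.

Divide and conquer:
  Merge [-3] + [13] -> [-3, 13]
  Merge [8] + [15] -> [8, 15]
  Merge [-3, 13] + [8, 15] -> [-3, 8, 13, 15]


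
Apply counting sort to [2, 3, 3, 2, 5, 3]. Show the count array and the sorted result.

Count array: [0, 0, 2, 3, 0, 1]
(count[i] = number of elements equal to i)
Cumulative count: [0, 0, 2, 5, 5, 6]
Sorted: [2, 2, 3, 3, 3, 5]


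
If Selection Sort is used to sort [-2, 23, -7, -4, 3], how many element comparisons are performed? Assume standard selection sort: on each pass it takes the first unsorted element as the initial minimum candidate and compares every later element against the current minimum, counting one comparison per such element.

Pass 1: scan indices 1..4 for the minimum = 4 comparison(s); min is -7, place at index 0 -> [-7, 23, -2, -4, 3]
Pass 2: scan indices 2..4 for the minimum = 3 comparison(s); min is -4, place at index 1 -> [-7, -4, -2, 23, 3]
Pass 3: scan indices 3..4 for the minimum = 2 comparison(s); min is -2, place at index 2 -> [-7, -4, -2, 23, 3]
Pass 4: scan indices 4..4 for the minimum = 1 comparison(s); min is 3, place at index 3 -> [-7, -4, -2, 3, 23]
Selection sort always scans the whole unsorted suffix, so the count is (n-1) + (n-2) + ... + 1 = n(n-1)/2 = 5*4/2 = 10 regardless of the input order.
Total comparisons: 4 + 3 + 2 + 1 = 10


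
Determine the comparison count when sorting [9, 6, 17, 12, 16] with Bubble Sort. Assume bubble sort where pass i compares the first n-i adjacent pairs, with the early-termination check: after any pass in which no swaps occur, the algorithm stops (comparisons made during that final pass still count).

Pass 1: compare adjacent pairs (0,1)..(3,4) = 4 comparison(s), 3 swap(s) -> [6, 9, 12, 16, 17]
Pass 2: compare adjacent pairs (0,1)..(2,3) = 3 comparison(s), 0 swap(s) -> [6, 9, 12, 16, 17]
No swaps in this pass, so bubble sort stops here.
Total comparisons: 4 + 3 = 7


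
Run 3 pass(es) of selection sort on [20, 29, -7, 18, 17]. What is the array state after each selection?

Pass 1: Select minimum -7 at index 2, swap -> [-7, 29, 20, 18, 17]
Pass 2: Select minimum 17 at index 4, swap -> [-7, 17, 20, 18, 29]
Pass 3: Select minimum 18 at index 3, swap -> [-7, 17, 18, 20, 29]


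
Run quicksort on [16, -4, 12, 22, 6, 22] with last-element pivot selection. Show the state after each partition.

Partition 1: pivot=22 at index 5 -> [16, -4, 12, 22, 6, 22]
Partition 2: pivot=6 at index 1 -> [-4, 6, 12, 22, 16, 22]
Partition 3: pivot=16 at index 3 -> [-4, 6, 12, 16, 22, 22]


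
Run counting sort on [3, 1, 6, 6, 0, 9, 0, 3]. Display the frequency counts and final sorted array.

Count array: [2, 1, 0, 2, 0, 0, 2, 0, 0, 1]
(count[i] = number of elements equal to i)
Cumulative count: [2, 3, 3, 5, 5, 5, 7, 7, 7, 8]
Sorted: [0, 0, 1, 3, 3, 6, 6, 9]


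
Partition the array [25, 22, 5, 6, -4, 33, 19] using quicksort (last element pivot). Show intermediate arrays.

Partition 1: pivot=19 at index 3 -> [5, 6, -4, 19, 25, 33, 22]
Partition 2: pivot=-4 at index 0 -> [-4, 6, 5, 19, 25, 33, 22]
Partition 3: pivot=5 at index 1 -> [-4, 5, 6, 19, 25, 33, 22]
Partition 4: pivot=22 at index 4 -> [-4, 5, 6, 19, 22, 33, 25]
Partition 5: pivot=25 at index 5 -> [-4, 5, 6, 19, 22, 25, 33]


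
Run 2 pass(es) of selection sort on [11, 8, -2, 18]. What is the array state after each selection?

Pass 1: Select minimum -2 at index 2, swap -> [-2, 8, 11, 18]
Pass 2: Select minimum 8 at index 1, swap -> [-2, 8, 11, 18]


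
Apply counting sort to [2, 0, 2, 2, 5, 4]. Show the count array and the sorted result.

Count array: [1, 0, 3, 0, 1, 1]
(count[i] = number of elements equal to i)
Cumulative count: [1, 1, 4, 4, 5, 6]
Sorted: [0, 2, 2, 2, 4, 5]


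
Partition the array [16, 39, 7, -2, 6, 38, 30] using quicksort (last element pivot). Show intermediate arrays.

Partition 1: pivot=30 at index 4 -> [16, 7, -2, 6, 30, 38, 39]
Partition 2: pivot=6 at index 1 -> [-2, 6, 16, 7, 30, 38, 39]
Partition 3: pivot=7 at index 2 -> [-2, 6, 7, 16, 30, 38, 39]
Partition 4: pivot=39 at index 6 -> [-2, 6, 7, 16, 30, 38, 39]


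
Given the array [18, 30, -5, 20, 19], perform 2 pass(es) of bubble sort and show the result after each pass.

After pass 1: [18, -5, 20, 19, 30] (3 swaps)
After pass 2: [-5, 18, 19, 20, 30] (2 swaps)
Total swaps: 5


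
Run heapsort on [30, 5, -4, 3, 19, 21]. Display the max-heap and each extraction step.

Build heap: [30, 19, 21, 3, 5, -4]
Extract 30: [21, 19, -4, 3, 5, 30]
Extract 21: [19, 5, -4, 3, 21, 30]
Extract 19: [5, 3, -4, 19, 21, 30]
Extract 5: [3, -4, 5, 19, 21, 30]
Extract 3: [-4, 3, 5, 19, 21, 30]


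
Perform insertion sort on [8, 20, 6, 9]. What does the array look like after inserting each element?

First element 8 is already 'sorted'
Insert 20: shifted 0 elements -> [8, 20, 6, 9]
Insert 6: shifted 2 elements -> [6, 8, 20, 9]
Insert 9: shifted 1 elements -> [6, 8, 9, 20]


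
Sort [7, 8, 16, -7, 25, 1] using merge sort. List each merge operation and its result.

Divide and conquer:
  Merge [8] + [16] -> [8, 16]
  Merge [7] + [8, 16] -> [7, 8, 16]
  Merge [25] + [1] -> [1, 25]
  Merge [-7] + [1, 25] -> [-7, 1, 25]
  Merge [7, 8, 16] + [-7, 1, 25] -> [-7, 1, 7, 8, 16, 25]


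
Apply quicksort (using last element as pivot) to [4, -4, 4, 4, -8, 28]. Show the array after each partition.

Partition 1: pivot=28 at index 5 -> [4, -4, 4, 4, -8, 28]
Partition 2: pivot=-8 at index 0 -> [-8, -4, 4, 4, 4, 28]
Partition 3: pivot=4 at index 4 -> [-8, -4, 4, 4, 4, 28]
Partition 4: pivot=4 at index 3 -> [-8, -4, 4, 4, 4, 28]
Partition 5: pivot=4 at index 2 -> [-8, -4, 4, 4, 4, 28]


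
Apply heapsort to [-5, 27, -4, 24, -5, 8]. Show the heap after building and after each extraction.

Build heap: [27, 24, 8, -5, -5, -4]
Extract 27: [24, -4, 8, -5, -5, 27]
Extract 24: [8, -4, -5, -5, 24, 27]
Extract 8: [-4, -5, -5, 8, 24, 27]
Extract -4: [-5, -5, -4, 8, 24, 27]
Extract -5: [-5, -5, -4, 8, 24, 27]


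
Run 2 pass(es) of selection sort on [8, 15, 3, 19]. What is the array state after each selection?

Pass 1: Select minimum 3 at index 2, swap -> [3, 15, 8, 19]
Pass 2: Select minimum 8 at index 2, swap -> [3, 8, 15, 19]


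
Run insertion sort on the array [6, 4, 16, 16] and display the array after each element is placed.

First element 6 is already 'sorted'
Insert 4: shifted 1 elements -> [4, 6, 16, 16]
Insert 16: shifted 0 elements -> [4, 6, 16, 16]
Insert 16: shifted 0 elements -> [4, 6, 16, 16]


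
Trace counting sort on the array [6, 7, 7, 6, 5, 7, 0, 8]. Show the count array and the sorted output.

Count array: [1, 0, 0, 0, 0, 1, 2, 3, 1]
(count[i] = number of elements equal to i)
Cumulative count: [1, 1, 1, 1, 1, 2, 4, 7, 8]
Sorted: [0, 5, 6, 6, 7, 7, 7, 8]


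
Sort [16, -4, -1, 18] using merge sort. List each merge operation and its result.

Divide and conquer:
  Merge [16] + [-4] -> [-4, 16]
  Merge [-1] + [18] -> [-1, 18]
  Merge [-4, 16] + [-1, 18] -> [-4, -1, 16, 18]


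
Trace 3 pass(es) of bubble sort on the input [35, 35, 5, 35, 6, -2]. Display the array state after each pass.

After pass 1: [35, 5, 35, 6, -2, 35] (3 swaps)
After pass 2: [5, 35, 6, -2, 35, 35] (3 swaps)
After pass 3: [5, 6, -2, 35, 35, 35] (2 swaps)
Total swaps: 8


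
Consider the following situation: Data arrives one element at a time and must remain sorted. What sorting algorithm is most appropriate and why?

Best choice: Insertion sort
Reason: Insertion sort naturally handles online/streaming input by inserting each new element into sorted position


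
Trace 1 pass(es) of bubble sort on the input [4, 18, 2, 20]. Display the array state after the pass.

After pass 1: [4, 2, 18, 20] (1 swaps)
Total swaps: 1


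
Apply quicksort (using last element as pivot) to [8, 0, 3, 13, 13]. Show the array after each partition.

Partition 1: pivot=13 at index 4 -> [8, 0, 3, 13, 13]
Partition 2: pivot=13 at index 3 -> [8, 0, 3, 13, 13]
Partition 3: pivot=3 at index 1 -> [0, 3, 8, 13, 13]


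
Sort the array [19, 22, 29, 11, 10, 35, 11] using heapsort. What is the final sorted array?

Build heap: [35, 22, 29, 11, 10, 19, 11]
Extract 35: [29, 22, 19, 11, 10, 11, 35]
Extract 29: [22, 11, 19, 11, 10, 29, 35]
Extract 22: [19, 11, 10, 11, 22, 29, 35]
Extract 19: [11, 11, 10, 19, 22, 29, 35]
Extract 11: [11, 10, 11, 19, 22, 29, 35]
Extract 11: [10, 11, 11, 19, 22, 29, 35]


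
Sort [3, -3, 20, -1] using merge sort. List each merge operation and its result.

Divide and conquer:
  Merge [3] + [-3] -> [-3, 3]
  Merge [20] + [-1] -> [-1, 20]
  Merge [-3, 3] + [-1, 20] -> [-3, -1, 3, 20]


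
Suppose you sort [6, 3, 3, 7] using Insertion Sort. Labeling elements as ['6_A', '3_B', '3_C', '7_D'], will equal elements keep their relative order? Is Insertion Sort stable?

Trace Insertion Sort on the labeled array (the key is the number; the letter only tracks identity):
  Insert 3_B at index 0: [3_B, 6_A, 3_C, 7_D]
  Insert 3_C at index 1: [3_B, 3_C, 6_A, 7_D]
  Insert 7_D at index 3: [3_B, 3_C, 6_A, 7_D]
Final order: [3_B, 3_C, 6_A, 7_D]
Equal keys:
  value 3: originally 3_B, 3_C; after sorting 3_B, 3_C -> order preserved
All equal keys kept their original relative order. Insertion Sort is stable: elements are shifted only while they are strictly greater than the key, so a key is inserted after any equal elements already placed.
Answer: Stable


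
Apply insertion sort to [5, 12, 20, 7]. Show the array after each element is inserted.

First element 5 is already 'sorted'
Insert 12: shifted 0 elements -> [5, 12, 20, 7]
Insert 20: shifted 0 elements -> [5, 12, 20, 7]
Insert 7: shifted 2 elements -> [5, 7, 12, 20]


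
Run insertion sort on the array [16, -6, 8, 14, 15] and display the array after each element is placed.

First element 16 is already 'sorted'
Insert -6: shifted 1 elements -> [-6, 16, 8, 14, 15]
Insert 8: shifted 1 elements -> [-6, 8, 16, 14, 15]
Insert 14: shifted 1 elements -> [-6, 8, 14, 16, 15]
Insert 15: shifted 1 elements -> [-6, 8, 14, 15, 16]


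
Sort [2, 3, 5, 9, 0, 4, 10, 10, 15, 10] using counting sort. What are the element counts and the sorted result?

Count array: [1, 0, 1, 1, 1, 1, 0, 0, 0, 1, 3, 0, 0, 0, 0, 1]
(count[i] = number of elements equal to i)
Cumulative count: [1, 1, 2, 3, 4, 5, 5, 5, 5, 6, 9, 9, 9, 9, 9, 10]
Sorted: [0, 2, 3, 4, 5, 9, 10, 10, 10, 15]


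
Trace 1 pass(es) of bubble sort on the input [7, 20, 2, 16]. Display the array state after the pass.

After pass 1: [7, 2, 16, 20] (2 swaps)
Total swaps: 2


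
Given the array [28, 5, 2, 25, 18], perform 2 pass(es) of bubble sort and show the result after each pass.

After pass 1: [5, 2, 25, 18, 28] (4 swaps)
After pass 2: [2, 5, 18, 25, 28] (2 swaps)
Total swaps: 6


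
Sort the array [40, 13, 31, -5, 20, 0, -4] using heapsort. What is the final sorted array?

Build heap: [40, 20, 31, -5, 13, 0, -4]
Extract 40: [31, 20, 0, -5, 13, -4, 40]
Extract 31: [20, 13, 0, -5, -4, 31, 40]
Extract 20: [13, -4, 0, -5, 20, 31, 40]
Extract 13: [0, -4, -5, 13, 20, 31, 40]
Extract 0: [-4, -5, 0, 13, 20, 31, 40]
Extract -4: [-5, -4, 0, 13, 20, 31, 40]


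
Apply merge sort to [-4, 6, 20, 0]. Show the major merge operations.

Divide and conquer:
  Merge [-4] + [6] -> [-4, 6]
  Merge [20] + [0] -> [0, 20]
  Merge [-4, 6] + [0, 20] -> [-4, 0, 6, 20]


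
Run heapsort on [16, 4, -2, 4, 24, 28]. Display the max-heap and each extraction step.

Build heap: [28, 24, 16, 4, 4, -2]
Extract 28: [24, 4, 16, -2, 4, 28]
Extract 24: [16, 4, 4, -2, 24, 28]
Extract 16: [4, -2, 4, 16, 24, 28]
Extract 4: [4, -2, 4, 16, 24, 28]
Extract 4: [-2, 4, 4, 16, 24, 28]


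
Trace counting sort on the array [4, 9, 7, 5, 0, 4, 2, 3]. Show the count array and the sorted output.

Count array: [1, 0, 1, 1, 2, 1, 0, 1, 0, 1]
(count[i] = number of elements equal to i)
Cumulative count: [1, 1, 2, 3, 5, 6, 6, 7, 7, 8]
Sorted: [0, 2, 3, 4, 4, 5, 7, 9]


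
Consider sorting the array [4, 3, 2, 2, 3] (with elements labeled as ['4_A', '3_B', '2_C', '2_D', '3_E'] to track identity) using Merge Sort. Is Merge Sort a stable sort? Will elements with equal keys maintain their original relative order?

Trace Merge Sort on the labeled array (the key is the number; the letter only tracks identity):
  Merge [4_A] + [3_B] -> [3_B, 4_A]
  Merge [2_D] + [3_E] -> [2_D, 3_E]
  Merge [2_C] + [2_D, 3_E] -> [2_C, 2_D, 3_E]
  Merge [3_B, 4_A] + [2_C, 2_D, 3_E] -> [2_C, 2_D, 3_B, 3_E, 4_A]
Final order: [2_C, 2_D, 3_B, 3_E, 4_A]
Equal keys:
  value 2: originally 2_C, 2_D; after sorting 2_C, 2_D -> order preserved
  value 3: originally 3_B, 3_E; after sorting 3_B, 3_E -> order preserved
All equal keys kept their original relative order. Merge Sort is stable: when the heads of the two halves are equal the merge takes from the left half first.
Answer: Stable


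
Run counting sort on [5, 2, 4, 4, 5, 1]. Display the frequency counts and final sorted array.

Count array: [0, 1, 1, 0, 2, 2]
(count[i] = number of elements equal to i)
Cumulative count: [0, 1, 2, 2, 4, 6]
Sorted: [1, 2, 4, 4, 5, 5]


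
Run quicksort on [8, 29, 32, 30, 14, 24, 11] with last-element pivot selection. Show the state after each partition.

Partition 1: pivot=11 at index 1 -> [8, 11, 32, 30, 14, 24, 29]
Partition 2: pivot=29 at index 4 -> [8, 11, 14, 24, 29, 30, 32]
Partition 3: pivot=24 at index 3 -> [8, 11, 14, 24, 29, 30, 32]
Partition 4: pivot=32 at index 6 -> [8, 11, 14, 24, 29, 30, 32]


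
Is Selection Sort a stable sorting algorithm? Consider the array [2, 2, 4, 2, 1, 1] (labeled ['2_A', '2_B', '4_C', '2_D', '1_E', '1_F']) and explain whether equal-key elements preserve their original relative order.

Trace Selection Sort on the labeled array (the key is the number; the letter only tracks identity):
  Pass 1: minimum of unsorted part is 1_E at index 4; swap it with 2_A at index 0 -> [1_E, 2_B, 4_C, 2_D, 2_A, 1_F]
  Pass 2: minimum of unsorted part is 1_F at index 5; swap it with 2_B at index 1 -> [1_E, 1_F, 4_C, 2_D, 2_A, 2_B]
  Pass 3: minimum of unsorted part is 2_D at index 3; swap it with 4_C at index 2 -> [1_E, 1_F, 2_D, 4_C, 2_A, 2_B]
  Pass 4: minimum of unsorted part is 2_A at index 4; swap it with 4_C at index 3 -> [1_E, 1_F, 2_D, 2_A, 4_C, 2_B]
  Pass 5: minimum of unsorted part is 2_B at index 5; swap it with 4_C at index 4 -> [1_E, 1_F, 2_D, 2_A, 2_B, 4_C]
Final order: [1_E, 1_F, 2_D, 2_A, 2_B, 4_C]
Equal keys:
  value 1: originally 1_E, 1_F; after sorting 1_E, 1_F -> order preserved
  value 2: originally 2_A, 2_B, 2_D; after sorting 2_D, 2_A, 2_B -> order changed
Equal keys were reordered, so Selection Sort is not stable: the long-range swap that moves the minimum into place can carry an element past an equal key. (One such input is enough; an unstable sort may happen to preserve order on other inputs, but it gives no guarantee.)
Answer: Not stable


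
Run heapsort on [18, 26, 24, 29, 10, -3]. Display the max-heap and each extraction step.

Build heap: [29, 26, 24, 18, 10, -3]
Extract 29: [26, 18, 24, -3, 10, 29]
Extract 26: [24, 18, 10, -3, 26, 29]
Extract 24: [18, -3, 10, 24, 26, 29]
Extract 18: [10, -3, 18, 24, 26, 29]
Extract 10: [-3, 10, 18, 24, 26, 29]


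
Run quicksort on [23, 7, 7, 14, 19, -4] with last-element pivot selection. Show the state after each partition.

Partition 1: pivot=-4 at index 0 -> [-4, 7, 7, 14, 19, 23]
Partition 2: pivot=23 at index 5 -> [-4, 7, 7, 14, 19, 23]
Partition 3: pivot=19 at index 4 -> [-4, 7, 7, 14, 19, 23]
Partition 4: pivot=14 at index 3 -> [-4, 7, 7, 14, 19, 23]
Partition 5: pivot=7 at index 2 -> [-4, 7, 7, 14, 19, 23]


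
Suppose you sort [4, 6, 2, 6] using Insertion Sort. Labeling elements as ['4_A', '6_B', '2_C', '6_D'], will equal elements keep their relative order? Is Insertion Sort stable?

Trace Insertion Sort on the labeled array (the key is the number; the letter only tracks identity):
  Insert 6_B at index 1: [4_A, 6_B, 2_C, 6_D]
  Insert 2_C at index 0: [2_C, 4_A, 6_B, 6_D]
  Insert 6_D at index 3: [2_C, 4_A, 6_B, 6_D]
Final order: [2_C, 4_A, 6_B, 6_D]
Equal keys:
  value 6: originally 6_B, 6_D; after sorting 6_B, 6_D -> order preserved
All equal keys kept their original relative order. Insertion Sort is stable: elements are shifted only while they are strictly greater than the key, so a key is inserted after any equal elements already placed.
Answer: Stable


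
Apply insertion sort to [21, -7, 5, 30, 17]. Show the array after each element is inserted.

First element 21 is already 'sorted'
Insert -7: shifted 1 elements -> [-7, 21, 5, 30, 17]
Insert 5: shifted 1 elements -> [-7, 5, 21, 30, 17]
Insert 30: shifted 0 elements -> [-7, 5, 21, 30, 17]
Insert 17: shifted 2 elements -> [-7, 5, 17, 21, 30]


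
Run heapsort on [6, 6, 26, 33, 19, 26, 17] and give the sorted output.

Build heap: [33, 19, 26, 6, 6, 26, 17]
Extract 33: [26, 19, 26, 6, 6, 17, 33]
Extract 26: [26, 19, 17, 6, 6, 26, 33]
Extract 26: [19, 6, 17, 6, 26, 26, 33]
Extract 19: [17, 6, 6, 19, 26, 26, 33]
Extract 17: [6, 6, 17, 19, 26, 26, 33]
Extract 6: [6, 6, 17, 19, 26, 26, 33]


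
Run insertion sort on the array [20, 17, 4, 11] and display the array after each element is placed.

First element 20 is already 'sorted'
Insert 17: shifted 1 elements -> [17, 20, 4, 11]
Insert 4: shifted 2 elements -> [4, 17, 20, 11]
Insert 11: shifted 2 elements -> [4, 11, 17, 20]


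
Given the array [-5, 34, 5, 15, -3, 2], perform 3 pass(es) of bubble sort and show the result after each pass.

After pass 1: [-5, 5, 15, -3, 2, 34] (4 swaps)
After pass 2: [-5, 5, -3, 2, 15, 34] (2 swaps)
After pass 3: [-5, -3, 2, 5, 15, 34] (2 swaps)
Total swaps: 8


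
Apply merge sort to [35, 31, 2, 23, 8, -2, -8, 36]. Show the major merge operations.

Divide and conquer:
  Merge [35] + [31] -> [31, 35]
  Merge [2] + [23] -> [2, 23]
  Merge [31, 35] + [2, 23] -> [2, 23, 31, 35]
  Merge [8] + [-2] -> [-2, 8]
  Merge [-8] + [36] -> [-8, 36]
  Merge [-2, 8] + [-8, 36] -> [-8, -2, 8, 36]
  Merge [2, 23, 31, 35] + [-8, -2, 8, 36] -> [-8, -2, 2, 8, 23, 31, 35, 36]


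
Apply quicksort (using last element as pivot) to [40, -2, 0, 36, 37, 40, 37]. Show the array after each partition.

Partition 1: pivot=37 at index 4 -> [-2, 0, 36, 37, 37, 40, 40]
Partition 2: pivot=37 at index 3 -> [-2, 0, 36, 37, 37, 40, 40]
Partition 3: pivot=36 at index 2 -> [-2, 0, 36, 37, 37, 40, 40]
Partition 4: pivot=0 at index 1 -> [-2, 0, 36, 37, 37, 40, 40]
Partition 5: pivot=40 at index 6 -> [-2, 0, 36, 37, 37, 40, 40]


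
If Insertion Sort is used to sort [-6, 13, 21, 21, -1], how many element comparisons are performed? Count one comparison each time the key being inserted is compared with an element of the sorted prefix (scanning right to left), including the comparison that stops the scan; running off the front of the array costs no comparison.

Insert 13: -6 <= 13 (stop) = 1 comparison(s) -> [-6, 13, 21, 21, -1]
Insert 21: 13 <= 21 (stop) = 1 comparison(s) -> [-6, 13, 21, 21, -1]
Insert 21: 21 <= 21 (stop) = 1 comparison(s) -> [-6, 13, 21, 21, -1]
Insert -1: 21 > -1 (shift), 21 > -1 (shift), 13 > -1 (shift), -6 <= -1 (stop) = 4 comparison(s) -> [-6, -1, 13, 21, 21]
Total comparisons: 1 + 1 + 1 + 4 = 7


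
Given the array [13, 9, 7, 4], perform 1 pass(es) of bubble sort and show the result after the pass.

After pass 1: [9, 7, 4, 13] (3 swaps)
Total swaps: 3


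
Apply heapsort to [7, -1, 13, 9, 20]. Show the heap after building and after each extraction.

Build heap: [20, 9, 13, 7, -1]
Extract 20: [13, 9, -1, 7, 20]
Extract 13: [9, 7, -1, 13, 20]
Extract 9: [7, -1, 9, 13, 20]
Extract 7: [-1, 7, 9, 13, 20]


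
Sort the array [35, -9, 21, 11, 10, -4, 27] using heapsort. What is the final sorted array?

Build heap: [35, 11, 27, -9, 10, -4, 21]
Extract 35: [27, 11, 21, -9, 10, -4, 35]
Extract 27: [21, 11, -4, -9, 10, 27, 35]
Extract 21: [11, 10, -4, -9, 21, 27, 35]
Extract 11: [10, -9, -4, 11, 21, 27, 35]
Extract 10: [-4, -9, 10, 11, 21, 27, 35]
Extract -4: [-9, -4, 10, 11, 21, 27, 35]


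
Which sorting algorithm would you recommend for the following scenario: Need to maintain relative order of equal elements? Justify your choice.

Best choice: Merge sort or Insertion sort
Reason: Both are stable; quicksort and heapsort are not stable


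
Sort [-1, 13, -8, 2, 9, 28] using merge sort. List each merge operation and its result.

Divide and conquer:
  Merge [13] + [-8] -> [-8, 13]
  Merge [-1] + [-8, 13] -> [-8, -1, 13]
  Merge [9] + [28] -> [9, 28]
  Merge [2] + [9, 28] -> [2, 9, 28]
  Merge [-8, -1, 13] + [2, 9, 28] -> [-8, -1, 2, 9, 13, 28]


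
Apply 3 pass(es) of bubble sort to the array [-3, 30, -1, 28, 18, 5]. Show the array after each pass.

After pass 1: [-3, -1, 28, 18, 5, 30] (4 swaps)
After pass 2: [-3, -1, 18, 5, 28, 30] (2 swaps)
After pass 3: [-3, -1, 5, 18, 28, 30] (1 swaps)
Total swaps: 7


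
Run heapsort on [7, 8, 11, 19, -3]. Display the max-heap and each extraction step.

Build heap: [19, 8, 11, 7, -3]
Extract 19: [11, 8, -3, 7, 19]
Extract 11: [8, 7, -3, 11, 19]
Extract 8: [7, -3, 8, 11, 19]
Extract 7: [-3, 7, 8, 11, 19]


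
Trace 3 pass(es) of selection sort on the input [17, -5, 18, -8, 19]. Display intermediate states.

Pass 1: Select minimum -8 at index 3, swap -> [-8, -5, 18, 17, 19]
Pass 2: Select minimum -5 at index 1, swap -> [-8, -5, 18, 17, 19]
Pass 3: Select minimum 17 at index 3, swap -> [-8, -5, 17, 18, 19]


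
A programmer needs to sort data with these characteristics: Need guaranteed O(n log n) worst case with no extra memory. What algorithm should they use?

Best choice: Heapsort
Reason: Heapsort is O(n log n) worst case and sorts in-place; quicksort can degrade to O(n^2)


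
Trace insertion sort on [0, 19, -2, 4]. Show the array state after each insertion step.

First element 0 is already 'sorted'
Insert 19: shifted 0 elements -> [0, 19, -2, 4]
Insert -2: shifted 2 elements -> [-2, 0, 19, 4]
Insert 4: shifted 1 elements -> [-2, 0, 4, 19]


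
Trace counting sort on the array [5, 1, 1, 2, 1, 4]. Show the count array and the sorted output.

Count array: [0, 3, 1, 0, 1, 1]
(count[i] = number of elements equal to i)
Cumulative count: [0, 3, 4, 4, 5, 6]
Sorted: [1, 1, 1, 2, 4, 5]


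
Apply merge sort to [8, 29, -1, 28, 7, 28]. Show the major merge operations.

Divide and conquer:
  Merge [29] + [-1] -> [-1, 29]
  Merge [8] + [-1, 29] -> [-1, 8, 29]
  Merge [7] + [28] -> [7, 28]
  Merge [28] + [7, 28] -> [7, 28, 28]
  Merge [-1, 8, 29] + [7, 28, 28] -> [-1, 7, 8, 28, 28, 29]


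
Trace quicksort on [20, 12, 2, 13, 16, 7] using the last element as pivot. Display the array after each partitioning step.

Partition 1: pivot=7 at index 1 -> [2, 7, 20, 13, 16, 12]
Partition 2: pivot=12 at index 2 -> [2, 7, 12, 13, 16, 20]
Partition 3: pivot=20 at index 5 -> [2, 7, 12, 13, 16, 20]
Partition 4: pivot=16 at index 4 -> [2, 7, 12, 13, 16, 20]


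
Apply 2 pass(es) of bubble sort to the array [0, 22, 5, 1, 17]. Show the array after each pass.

After pass 1: [0, 5, 1, 17, 22] (3 swaps)
After pass 2: [0, 1, 5, 17, 22] (1 swaps)
Total swaps: 4


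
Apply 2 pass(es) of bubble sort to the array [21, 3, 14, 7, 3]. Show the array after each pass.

After pass 1: [3, 14, 7, 3, 21] (4 swaps)
After pass 2: [3, 7, 3, 14, 21] (2 swaps)
Total swaps: 6


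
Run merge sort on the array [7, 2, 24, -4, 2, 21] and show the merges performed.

Divide and conquer:
  Merge [2] + [24] -> [2, 24]
  Merge [7] + [2, 24] -> [2, 7, 24]
  Merge [2] + [21] -> [2, 21]
  Merge [-4] + [2, 21] -> [-4, 2, 21]
  Merge [2, 7, 24] + [-4, 2, 21] -> [-4, 2, 2, 7, 21, 24]


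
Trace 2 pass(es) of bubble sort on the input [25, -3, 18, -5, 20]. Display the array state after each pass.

After pass 1: [-3, 18, -5, 20, 25] (4 swaps)
After pass 2: [-3, -5, 18, 20, 25] (1 swaps)
Total swaps: 5


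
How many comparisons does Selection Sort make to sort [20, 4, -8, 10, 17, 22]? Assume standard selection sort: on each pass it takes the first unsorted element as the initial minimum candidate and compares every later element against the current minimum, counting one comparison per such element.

Pass 1: scan indices 1..5 for the minimum = 5 comparison(s); min is -8, place at index 0 -> [-8, 4, 20, 10, 17, 22]
Pass 2: scan indices 2..5 for the minimum = 4 comparison(s); min is 4, place at index 1 -> [-8, 4, 20, 10, 17, 22]
Pass 3: scan indices 3..5 for the minimum = 3 comparison(s); min is 10, place at index 2 -> [-8, 4, 10, 20, 17, 22]
Pass 4: scan indices 4..5 for the minimum = 2 comparison(s); min is 17, place at index 3 -> [-8, 4, 10, 17, 20, 22]
Pass 5: scan indices 5..5 for the minimum = 1 comparison(s); min is 20, place at index 4 -> [-8, 4, 10, 17, 20, 22]
Selection sort always scans the whole unsorted suffix, so the count is (n-1) + (n-2) + ... + 1 = n(n-1)/2 = 6*5/2 = 15 regardless of the input order.
Total comparisons: 5 + 4 + 3 + 2 + 1 = 15


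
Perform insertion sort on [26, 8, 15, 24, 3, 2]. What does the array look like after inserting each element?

First element 26 is already 'sorted'
Insert 8: shifted 1 elements -> [8, 26, 15, 24, 3, 2]
Insert 15: shifted 1 elements -> [8, 15, 26, 24, 3, 2]
Insert 24: shifted 1 elements -> [8, 15, 24, 26, 3, 2]
Insert 3: shifted 4 elements -> [3, 8, 15, 24, 26, 2]
Insert 2: shifted 5 elements -> [2, 3, 8, 15, 24, 26]


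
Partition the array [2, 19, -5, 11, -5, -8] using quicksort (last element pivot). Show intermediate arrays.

Partition 1: pivot=-8 at index 0 -> [-8, 19, -5, 11, -5, 2]
Partition 2: pivot=2 at index 3 -> [-8, -5, -5, 2, 19, 11]
Partition 3: pivot=-5 at index 2 -> [-8, -5, -5, 2, 19, 11]
Partition 4: pivot=11 at index 4 -> [-8, -5, -5, 2, 11, 19]


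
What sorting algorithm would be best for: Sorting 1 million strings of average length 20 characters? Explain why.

Best choice: MSD radix sort or Mergesort
Reason: MSD radix sort is a non-comparison sort that buckets the strings by successive character positions, running in time proportional to the total number of characters examined rather than O(n log n) string comparisons; mergesort is a stable O(n log n)-comparison alternative that works for arbitrary variable-length keys


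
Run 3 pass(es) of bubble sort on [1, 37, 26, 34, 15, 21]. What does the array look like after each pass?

After pass 1: [1, 26, 34, 15, 21, 37] (4 swaps)
After pass 2: [1, 26, 15, 21, 34, 37] (2 swaps)
After pass 3: [1, 15, 21, 26, 34, 37] (2 swaps)
Total swaps: 8


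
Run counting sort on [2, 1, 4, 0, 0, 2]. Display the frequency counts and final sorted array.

Count array: [2, 1, 2, 0, 1]
(count[i] = number of elements equal to i)
Cumulative count: [2, 3, 5, 5, 6]
Sorted: [0, 0, 1, 2, 2, 4]


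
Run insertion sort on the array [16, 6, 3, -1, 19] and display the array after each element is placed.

First element 16 is already 'sorted'
Insert 6: shifted 1 elements -> [6, 16, 3, -1, 19]
Insert 3: shifted 2 elements -> [3, 6, 16, -1, 19]
Insert -1: shifted 3 elements -> [-1, 3, 6, 16, 19]
Insert 19: shifted 0 elements -> [-1, 3, 6, 16, 19]


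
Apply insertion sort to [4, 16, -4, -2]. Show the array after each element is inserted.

First element 4 is already 'sorted'
Insert 16: shifted 0 elements -> [4, 16, -4, -2]
Insert -4: shifted 2 elements -> [-4, 4, 16, -2]
Insert -2: shifted 2 elements -> [-4, -2, 4, 16]


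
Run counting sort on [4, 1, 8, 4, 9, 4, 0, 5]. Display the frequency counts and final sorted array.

Count array: [1, 1, 0, 0, 3, 1, 0, 0, 1, 1]
(count[i] = number of elements equal to i)
Cumulative count: [1, 2, 2, 2, 5, 6, 6, 6, 7, 8]
Sorted: [0, 1, 4, 4, 4, 5, 8, 9]


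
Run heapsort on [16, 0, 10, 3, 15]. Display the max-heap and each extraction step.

Build heap: [16, 15, 10, 3, 0]
Extract 16: [15, 3, 10, 0, 16]
Extract 15: [10, 3, 0, 15, 16]
Extract 10: [3, 0, 10, 15, 16]
Extract 3: [0, 3, 10, 15, 16]


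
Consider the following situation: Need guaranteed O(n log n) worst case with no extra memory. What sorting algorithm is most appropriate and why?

Best choice: Heapsort
Reason: Heapsort is O(n log n) worst case and sorts in-place; quicksort can degrade to O(n^2)


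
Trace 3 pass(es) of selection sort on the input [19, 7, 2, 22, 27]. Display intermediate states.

Pass 1: Select minimum 2 at index 2, swap -> [2, 7, 19, 22, 27]
Pass 2: Select minimum 7 at index 1, swap -> [2, 7, 19, 22, 27]
Pass 3: Select minimum 19 at index 2, swap -> [2, 7, 19, 22, 27]


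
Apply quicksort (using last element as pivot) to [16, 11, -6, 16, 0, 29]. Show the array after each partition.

Partition 1: pivot=29 at index 5 -> [16, 11, -6, 16, 0, 29]
Partition 2: pivot=0 at index 1 -> [-6, 0, 16, 16, 11, 29]
Partition 3: pivot=11 at index 2 -> [-6, 0, 11, 16, 16, 29]
Partition 4: pivot=16 at index 4 -> [-6, 0, 11, 16, 16, 29]


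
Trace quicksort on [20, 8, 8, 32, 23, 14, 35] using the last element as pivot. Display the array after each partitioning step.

Partition 1: pivot=35 at index 6 -> [20, 8, 8, 32, 23, 14, 35]
Partition 2: pivot=14 at index 2 -> [8, 8, 14, 32, 23, 20, 35]
Partition 3: pivot=8 at index 1 -> [8, 8, 14, 32, 23, 20, 35]
Partition 4: pivot=20 at index 3 -> [8, 8, 14, 20, 23, 32, 35]
Partition 5: pivot=32 at index 5 -> [8, 8, 14, 20, 23, 32, 35]


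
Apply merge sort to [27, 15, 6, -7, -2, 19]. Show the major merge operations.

Divide and conquer:
  Merge [15] + [6] -> [6, 15]
  Merge [27] + [6, 15] -> [6, 15, 27]
  Merge [-2] + [19] -> [-2, 19]
  Merge [-7] + [-2, 19] -> [-7, -2, 19]
  Merge [6, 15, 27] + [-7, -2, 19] -> [-7, -2, 6, 15, 19, 27]


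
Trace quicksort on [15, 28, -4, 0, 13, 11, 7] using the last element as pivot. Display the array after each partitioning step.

Partition 1: pivot=7 at index 2 -> [-4, 0, 7, 28, 13, 11, 15]
Partition 2: pivot=0 at index 1 -> [-4, 0, 7, 28, 13, 11, 15]
Partition 3: pivot=15 at index 5 -> [-4, 0, 7, 13, 11, 15, 28]
Partition 4: pivot=11 at index 3 -> [-4, 0, 7, 11, 13, 15, 28]


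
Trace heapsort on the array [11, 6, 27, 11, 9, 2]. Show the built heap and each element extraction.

Build heap: [27, 11, 11, 6, 9, 2]
Extract 27: [11, 9, 11, 6, 2, 27]
Extract 11: [11, 9, 2, 6, 11, 27]
Extract 11: [9, 6, 2, 11, 11, 27]
Extract 9: [6, 2, 9, 11, 11, 27]
Extract 6: [2, 6, 9, 11, 11, 27]


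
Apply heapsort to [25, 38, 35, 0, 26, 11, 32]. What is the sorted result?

Build heap: [38, 26, 35, 0, 25, 11, 32]
Extract 38: [35, 26, 32, 0, 25, 11, 38]
Extract 35: [32, 26, 11, 0, 25, 35, 38]
Extract 32: [26, 25, 11, 0, 32, 35, 38]
Extract 26: [25, 0, 11, 26, 32, 35, 38]
Extract 25: [11, 0, 25, 26, 32, 35, 38]
Extract 11: [0, 11, 25, 26, 32, 35, 38]


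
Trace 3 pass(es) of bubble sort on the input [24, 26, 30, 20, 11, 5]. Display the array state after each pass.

After pass 1: [24, 26, 20, 11, 5, 30] (3 swaps)
After pass 2: [24, 20, 11, 5, 26, 30] (3 swaps)
After pass 3: [20, 11, 5, 24, 26, 30] (3 swaps)
Total swaps: 9


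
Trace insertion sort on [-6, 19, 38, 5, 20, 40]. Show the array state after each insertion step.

First element -6 is already 'sorted'
Insert 19: shifted 0 elements -> [-6, 19, 38, 5, 20, 40]
Insert 38: shifted 0 elements -> [-6, 19, 38, 5, 20, 40]
Insert 5: shifted 2 elements -> [-6, 5, 19, 38, 20, 40]
Insert 20: shifted 1 elements -> [-6, 5, 19, 20, 38, 40]
Insert 40: shifted 0 elements -> [-6, 5, 19, 20, 38, 40]


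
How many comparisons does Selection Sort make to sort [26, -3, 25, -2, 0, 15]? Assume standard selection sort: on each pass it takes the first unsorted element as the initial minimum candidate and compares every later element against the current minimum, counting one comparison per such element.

Pass 1: scan indices 1..5 for the minimum = 5 comparison(s); min is -3, place at index 0 -> [-3, 26, 25, -2, 0, 15]
Pass 2: scan indices 2..5 for the minimum = 4 comparison(s); min is -2, place at index 1 -> [-3, -2, 25, 26, 0, 15]
Pass 3: scan indices 3..5 for the minimum = 3 comparison(s); min is 0, place at index 2 -> [-3, -2, 0, 26, 25, 15]
Pass 4: scan indices 4..5 for the minimum = 2 comparison(s); min is 15, place at index 3 -> [-3, -2, 0, 15, 25, 26]
Pass 5: scan indices 5..5 for the minimum = 1 comparison(s); min is 25, place at index 4 -> [-3, -2, 0, 15, 25, 26]
Selection sort always scans the whole unsorted suffix, so the count is (n-1) + (n-2) + ... + 1 = n(n-1)/2 = 6*5/2 = 15 regardless of the input order.
Total comparisons: 5 + 4 + 3 + 2 + 1 = 15


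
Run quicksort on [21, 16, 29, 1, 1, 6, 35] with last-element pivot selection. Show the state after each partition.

Partition 1: pivot=35 at index 6 -> [21, 16, 29, 1, 1, 6, 35]
Partition 2: pivot=6 at index 2 -> [1, 1, 6, 21, 16, 29, 35]
Partition 3: pivot=1 at index 1 -> [1, 1, 6, 21, 16, 29, 35]
Partition 4: pivot=29 at index 5 -> [1, 1, 6, 21, 16, 29, 35]
Partition 5: pivot=16 at index 3 -> [1, 1, 6, 16, 21, 29, 35]


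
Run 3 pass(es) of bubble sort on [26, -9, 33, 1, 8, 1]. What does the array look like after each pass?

After pass 1: [-9, 26, 1, 8, 1, 33] (4 swaps)
After pass 2: [-9, 1, 8, 1, 26, 33] (3 swaps)
After pass 3: [-9, 1, 1, 8, 26, 33] (1 swaps)
Total swaps: 8


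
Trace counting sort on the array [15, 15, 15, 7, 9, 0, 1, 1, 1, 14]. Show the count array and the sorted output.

Count array: [1, 3, 0, 0, 0, 0, 0, 1, 0, 1, 0, 0, 0, 0, 1, 3]
(count[i] = number of elements equal to i)
Cumulative count: [1, 4, 4, 4, 4, 4, 4, 5, 5, 6, 6, 6, 6, 6, 7, 10]
Sorted: [0, 1, 1, 1, 7, 9, 14, 15, 15, 15]


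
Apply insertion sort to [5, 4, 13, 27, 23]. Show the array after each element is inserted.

First element 5 is already 'sorted'
Insert 4: shifted 1 elements -> [4, 5, 13, 27, 23]
Insert 13: shifted 0 elements -> [4, 5, 13, 27, 23]
Insert 27: shifted 0 elements -> [4, 5, 13, 27, 23]
Insert 23: shifted 1 elements -> [4, 5, 13, 23, 27]


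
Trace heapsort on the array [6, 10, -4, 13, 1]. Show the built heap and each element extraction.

Build heap: [13, 10, -4, 6, 1]
Extract 13: [10, 6, -4, 1, 13]
Extract 10: [6, 1, -4, 10, 13]
Extract 6: [1, -4, 6, 10, 13]
Extract 1: [-4, 1, 6, 10, 13]


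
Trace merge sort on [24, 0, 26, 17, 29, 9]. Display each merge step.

Divide and conquer:
  Merge [0] + [26] -> [0, 26]
  Merge [24] + [0, 26] -> [0, 24, 26]
  Merge [29] + [9] -> [9, 29]
  Merge [17] + [9, 29] -> [9, 17, 29]
  Merge [0, 24, 26] + [9, 17, 29] -> [0, 9, 17, 24, 26, 29]


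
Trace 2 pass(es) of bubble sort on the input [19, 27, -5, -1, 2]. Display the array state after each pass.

After pass 1: [19, -5, -1, 2, 27] (3 swaps)
After pass 2: [-5, -1, 2, 19, 27] (3 swaps)
Total swaps: 6


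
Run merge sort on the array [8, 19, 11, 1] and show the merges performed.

Divide and conquer:
  Merge [8] + [19] -> [8, 19]
  Merge [11] + [1] -> [1, 11]
  Merge [8, 19] + [1, 11] -> [1, 8, 11, 19]


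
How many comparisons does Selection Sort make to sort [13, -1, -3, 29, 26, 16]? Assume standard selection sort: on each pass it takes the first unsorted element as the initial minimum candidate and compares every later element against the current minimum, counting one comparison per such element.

Pass 1: scan indices 1..5 for the minimum = 5 comparison(s); min is -3, place at index 0 -> [-3, -1, 13, 29, 26, 16]
Pass 2: scan indices 2..5 for the minimum = 4 comparison(s); min is -1, place at index 1 -> [-3, -1, 13, 29, 26, 16]
Pass 3: scan indices 3..5 for the minimum = 3 comparison(s); min is 13, place at index 2 -> [-3, -1, 13, 29, 26, 16]
Pass 4: scan indices 4..5 for the minimum = 2 comparison(s); min is 16, place at index 3 -> [-3, -1, 13, 16, 26, 29]
Pass 5: scan indices 5..5 for the minimum = 1 comparison(s); min is 26, place at index 4 -> [-3, -1, 13, 16, 26, 29]
Selection sort always scans the whole unsorted suffix, so the count is (n-1) + (n-2) + ... + 1 = n(n-1)/2 = 6*5/2 = 15 regardless of the input order.
Total comparisons: 5 + 4 + 3 + 2 + 1 = 15
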